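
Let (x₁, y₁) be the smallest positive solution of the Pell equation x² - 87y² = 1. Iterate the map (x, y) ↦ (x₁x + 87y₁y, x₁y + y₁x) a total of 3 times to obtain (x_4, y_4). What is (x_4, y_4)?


Step 1: Find the fundamental solution (x₁, y₁) of x² - 87y² = 1.
  Expand √87 as a continued fraction. a₀ = ⌊√87⌋ = 9; iterate m_{k+1} = d_k·a_k − m_k, d_{k+1} = (87 − m_{k+1}²)/d_k, a_{k+1} = ⌊(a₀ + m_{k+1})/d_{k+1}⌋ (starting m₀ = 0, d₀ = 1), with convergents p_k = a_k·p_{k-1} + p_{k-2}, q_k = a_k·q_{k-1} + q_{k-2} (p₋₁ = 1, q₋₁ = 0):
  k = 0: a₀ = 9; p₀/q₀ = 9/1; p₀² − 87·q₀² = 81 − 87 = -6.
  k = 1: m = 9, d = 6, a = ⌊(9 + 9)/6⌋ = 3; p/q = (3·9 + 1)/(3·1 + 0) = 28/3; p² − 87·q² = 784 − 783 = 1.
  The first convergent with p² − 87·q² = 1 gives the fundamental solution (x₁, y₁) = (28, 3).
Step 2: Apply the recurrence (x_{n+1}, y_{n+1}) = (x₁x_n + 87y₁y_n, x₁y_n + y₁x_n) repeatedly.
  From (x_1, y_1) = (28, 3): x_2 = 28·28 + 87·3·3 = 1567; y_2 = 28·3 + 3·28 = 168.
  From (x_2, y_2) = (1567, 168): x_3 = 28·1567 + 87·3·168 = 87724; y_3 = 28·168 + 3·1567 = 9405.
  From (x_3, y_3) = (87724, 9405): x_4 = 28·87724 + 87·3·9405 = 4910977; y_4 = 28·9405 + 3·87724 = 526512.
Step 3: Verify x_4² - 87·y_4² = 24117695094529 - 24117695094528 = 1 (should be 1). ✓

(x_1, y_1) = (28, 3); (x_4, y_4) = (4910977, 526512).


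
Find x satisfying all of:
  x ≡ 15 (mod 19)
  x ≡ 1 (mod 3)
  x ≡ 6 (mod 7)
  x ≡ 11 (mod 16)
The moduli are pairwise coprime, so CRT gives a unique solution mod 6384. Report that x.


Product of moduli M = 19 · 3 · 7 · 16 = 6384.
Merge one congruence at a time:
  Start: x ≡ 15 (mod 19).
  Combine with x ≡ 1 (mod 3); new modulus lcm = 57.
    Write x = 15 + 19·t and substitute into x ≡ 1 (mod 3): 19·t ≡ 1 − 15 = -14 (mod 3).
    Reduce coefficients mod 3: 1·t ≡ 1 (mod 3).
    So t ≡ 1 (mod 3).
    Then x = 15 + 19·1 = 34, valid modulo lcm(19, 3) = 57: x ≡ 34 (mod 57).
  Combine with x ≡ 6 (mod 7); new modulus lcm = 399.
    Write x = 34 + 57·t and substitute into x ≡ 6 (mod 7): 57·t ≡ 6 − 34 = -28 (mod 7).
    Reduce coefficients mod 7: 1·t ≡ 0 (mod 7).
    So t ≡ 0 (mod 7).
    Then x = 34 + 57·0 = 34, valid modulo lcm(57, 7) = 399: x ≡ 34 (mod 399).
  Combine with x ≡ 11 (mod 16); new modulus lcm = 6384.
    Write x = 34 + 399·t and substitute into x ≡ 11 (mod 16): 399·t ≡ 11 − 34 = -23 (mod 16).
    Reduce coefficients mod 16: 15·t ≡ 9 (mod 16).
    The inverse of 15 mod 16 is 15 (since 15·15 = 225 = 14·16 + 1), so t ≡ 15·9 = 135 ≡ 7 (mod 16).
    Then x = 34 + 399·7 = 2827, valid modulo lcm(399, 16) = 6384: x ≡ 2827 (mod 6384).
Verify against each original: 2827 mod 19 = 15, 2827 mod 3 = 1, 2827 mod 7 = 6, 2827 mod 16 = 11.

x ≡ 2827 (mod 6384).


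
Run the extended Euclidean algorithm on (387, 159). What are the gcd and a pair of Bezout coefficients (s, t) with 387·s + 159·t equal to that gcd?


Euclidean algorithm on (387, 159) — divide until remainder is 0:
  387 = 2 · 159 + 69
  159 = 2 · 69 + 21
  69 = 3 · 21 + 6
  21 = 3 · 6 + 3
  6 = 2 · 3 + 0
gcd(387, 159) = 3.
Track Bezout coefficients alongside the remainders: start with r₀ = 387 = a·1 + b·0 (s = 1, t = 0) and r₁ = 159 = a·0 + b·1 (s = 0, t = 1); each new remainder r_{k+1} = r_{k-1} − q_k·r_k inherits s_{k+1} = s_{k-1} − q_k·s_k, t_{k+1} = t_{k-1} − q_k·t_k, so r_k = a·s_k + b·t_k at every step:
  q = 2: r = 69, s = 1 − 2·0 = 1, t = 0 − 2·1 = -2  (check: 387·1 + 159·(-2) = 69)
  q = 2: r = 21, s = 0 − 2·1 = -2, t = 1 − 2·(-2) = 5  (check: 387·(-2) + 159·5 = 21)
  q = 3: r = 6, s = 1 − 3·(-2) = 7, t = -2 − 3·5 = -17  (check: 387·7 + 159·(-17) = 6)
  q = 3: r = 3, s = -2 − 3·7 = -23, t = 5 − 3·(-17) = 56  (check: 387·(-23) + 159·56 = 3)
The row with r = 3 (the gcd) gives the Bezout coefficients s = -23, t = 56.
Result: 387 · (-23) + 159 · (56) = 3.

gcd(387, 159) = 3; s = -23, t = 56 (check: 387·(-23) + 159·56 = 3).


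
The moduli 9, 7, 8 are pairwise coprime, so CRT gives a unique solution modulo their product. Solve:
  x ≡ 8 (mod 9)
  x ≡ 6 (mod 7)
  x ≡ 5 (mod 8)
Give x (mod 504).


Moduli 9, 7, 8 are pairwise coprime; by CRT there is a unique solution modulo M = 9 · 7 · 8 = 504.
Solve pairwise, accumulating the modulus:
  Start with x ≡ 8 (mod 9).
  Combine with x ≡ 6 (mod 7): since gcd(9, 7) = 1, we get a unique residue mod 63.
    Write x = 8 + 9·t and substitute into x ≡ 6 (mod 7): 9·t ≡ 6 − 8 = -2 (mod 7).
    Reduce coefficients mod 7: 2·t ≡ 5 (mod 7).
    The inverse of 2 mod 7 is 4 (since 2·4 = 8 = 1·7 + 1), so t ≡ 4·5 = 20 ≡ 6 (mod 7).
    Then x = 8 + 9·6 = 62, valid modulo lcm(9, 7) = 63: x ≡ 62 (mod 63).
  Combine with x ≡ 5 (mod 8): since gcd(63, 8) = 1, we get a unique residue mod 504.
    Write x = 62 + 63·t and substitute into x ≡ 5 (mod 8): 63·t ≡ 5 − 62 = -57 (mod 8).
    Reduce coefficients mod 8: 7·t ≡ 7 (mod 8).
    The inverse of 7 mod 8 is 7 (since 7·7 = 49 = 6·8 + 1), so t ≡ 7·7 = 49 ≡ 1 (mod 8).
    Then x = 62 + 63·1 = 125, valid modulo lcm(63, 8) = 504: x ≡ 125 (mod 504).
Verify: 125 mod 9 = 8 ✓, 125 mod 7 = 6 ✓, 125 mod 8 = 5 ✓.

x ≡ 125 (mod 504).


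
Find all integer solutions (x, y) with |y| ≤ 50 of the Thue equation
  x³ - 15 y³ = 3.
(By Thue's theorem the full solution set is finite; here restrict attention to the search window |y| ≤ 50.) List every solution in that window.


The equation is x³ - 15y³ = 3. For fixed y, x³ = 15·y³ + 3, so a solution requires the RHS to be a perfect cube.
Strategy: iterate y from -50 to 50, compute RHS = 15·y³ + 3, and check whether it is a (positive or negative) perfect cube.
Check small values of y:
  y = 0: RHS = 3 is not a perfect cube.
  y = 1: RHS = 18 is not a perfect cube.
  y = -1: RHS = -12 is not a perfect cube.
  y = 2: RHS = 123 is not a perfect cube.
  y = -2: RHS = -117 is not a perfect cube.
  y = 3: RHS = 408 is not a perfect cube.
  y = -3: RHS = -402 is not a perfect cube.
Continuing the search up to |y| = 50 finds no solutions either.
No (x, y) in the scanned range satisfies the equation.

No integer solutions with |y| ≤ 50.


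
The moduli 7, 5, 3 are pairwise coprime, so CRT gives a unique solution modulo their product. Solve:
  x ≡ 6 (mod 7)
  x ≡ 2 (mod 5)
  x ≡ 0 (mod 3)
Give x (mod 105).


Moduli 7, 5, 3 are pairwise coprime; by CRT there is a unique solution modulo M = 7 · 5 · 3 = 105.
Solve pairwise, accumulating the modulus:
  Start with x ≡ 6 (mod 7).
  Combine with x ≡ 2 (mod 5): since gcd(7, 5) = 1, we get a unique residue mod 35.
    Write x = 6 + 7·t and substitute into x ≡ 2 (mod 5): 7·t ≡ 2 − 6 = -4 (mod 5).
    Reduce coefficients mod 5: 2·t ≡ 1 (mod 5).
    The inverse of 2 mod 5 is 3 (since 2·3 = 6 = 1·5 + 1), so t ≡ 3·1 = 3 ≡ 3 (mod 5).
    Then x = 6 + 7·3 = 27, valid modulo lcm(7, 5) = 35: x ≡ 27 (mod 35).
  Combine with x ≡ 0 (mod 3): since gcd(35, 3) = 1, we get a unique residue mod 105.
    Write x = 27 + 35·t and substitute into x ≡ 0 (mod 3): 35·t ≡ 0 − 27 = -27 (mod 3).
    Reduce coefficients mod 3: 2·t ≡ 0 (mod 3).
    The inverse of 2 mod 3 is 2 (since 2·2 = 4 = 1·3 + 1), so t ≡ 2·0 = 0 ≡ 0 (mod 3).
    Then x = 27 + 35·0 = 27, valid modulo lcm(35, 3) = 105: x ≡ 27 (mod 105).
Verify: 27 mod 7 = 6 ✓, 27 mod 5 = 2 ✓, 27 mod 3 = 0 ✓.

x ≡ 27 (mod 105).


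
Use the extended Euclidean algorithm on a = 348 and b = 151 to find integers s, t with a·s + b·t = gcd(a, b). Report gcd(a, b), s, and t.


Euclidean algorithm on (348, 151) — divide until remainder is 0:
  348 = 2 · 151 + 46
  151 = 3 · 46 + 13
  46 = 3 · 13 + 7
  13 = 1 · 7 + 6
  7 = 1 · 6 + 1
  6 = 6 · 1 + 0
gcd(348, 151) = 1.
Track Bezout coefficients alongside the remainders: start with r₀ = 348 = a·1 + b·0 (s = 1, t = 0) and r₁ = 151 = a·0 + b·1 (s = 0, t = 1); each new remainder r_{k+1} = r_{k-1} − q_k·r_k inherits s_{k+1} = s_{k-1} − q_k·s_k, t_{k+1} = t_{k-1} − q_k·t_k, so r_k = a·s_k + b·t_k at every step:
  q = 2: r = 46, s = 1 − 2·0 = 1, t = 0 − 2·1 = -2  (check: 348·1 + 151·(-2) = 46)
  q = 3: r = 13, s = 0 − 3·1 = -3, t = 1 − 3·(-2) = 7  (check: 348·(-3) + 151·7 = 13)
  q = 3: r = 7, s = 1 − 3·(-3) = 10, t = -2 − 3·7 = -23  (check: 348·10 + 151·(-23) = 7)
  q = 1: r = 6, s = -3 − 1·10 = -13, t = 7 − 1·(-23) = 30  (check: 348·(-13) + 151·30 = 6)
  q = 1: r = 1, s = 10 − 1·(-13) = 23, t = -23 − 1·30 = -53  (check: 348·23 + 151·(-53) = 1)
The row with r = 1 (the gcd) gives the Bezout coefficients s = 23, t = -53.
Result: 348 · (23) + 151 · (-53) = 1.

gcd(348, 151) = 1; s = 23, t = -53 (check: 348·23 + 151·(-53) = 1).


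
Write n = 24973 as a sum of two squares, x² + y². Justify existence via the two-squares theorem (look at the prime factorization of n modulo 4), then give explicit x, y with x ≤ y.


Step 1: Factor n = 24973 = 13 · 17 · 113.
Step 2: Check the mod-4 condition on each prime factor: 13 ≡ 1 (mod 4), exponent 1; 17 ≡ 1 (mod 4), exponent 1; 113 ≡ 1 (mod 4), exponent 1.
All primes ≡ 3 (mod 4) appear to even exponent (or don't appear), so by the two-squares theorem n IS expressible as a sum of two squares.
Step 3: Build a representation. Here n = 13 · 17 · 113 is a product of primes ≡ 1 (mod 4). Each prime p ≡ 1 (mod 4) is itself a sum of two squares; find a² by testing p − a² for a perfect square:
  13: 13 − 1² = 12, 13 − 2² = 9 = 3² ⇒ 13 = 2² + 3².
  17: 17 − 1² = 16 = 4² ⇒ 17 = 1² + 4².
  113: 113 − 1² = 112, 113 − 2² = 109, 113 − 3² = 104, 113 − 4² = 97, 113 − 5² = 88, 113 − 6² = 77, 113 − 7² = 64 = 8² ⇒ 113 = 7² + 8².
  Combine using the Brahmagupta–Fibonacci identity (a² + b²)(c² + d²) = (ac − bd)² + (ad + bc)² = (ac + bd)² + (ad − bc)²:
  13 · 17 = 221: from (2² + 3²)(1² + 4²), take (2·1 − 3·4, 2·4 + 3·1) = (2 − 12, 8 + 3) = (-10, 11); dropping signs (only squares matter) gives (10, 11); check 10² + 11² = 100 + 121 = 221 ✓.
  221 · 113 = 24973: from (10² + 11²)(7² + 8²), take (10·7 − 11·8, 10·8 + 11·7) = (70 − 88, 80 + 77) = (-18, 157); dropping signs (only squares matter) gives (18, 157); check 18² + 157² = 324 + 24649 = 24973 ✓.
Step 4: Order so x ≤ y and verify: 18² + 157² = 324 + 24649 = 24973 = n. ✓

n = 24973 = 18² + 157² (one valid representation with x ≤ y).


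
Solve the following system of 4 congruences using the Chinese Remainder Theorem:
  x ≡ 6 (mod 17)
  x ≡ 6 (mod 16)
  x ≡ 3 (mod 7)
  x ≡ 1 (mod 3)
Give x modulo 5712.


Product of moduli M = 17 · 16 · 7 · 3 = 5712.
Merge one congruence at a time:
  Start: x ≡ 6 (mod 17).
  Combine with x ≡ 6 (mod 16); new modulus lcm = 272.
    Write x = 6 + 17·t and substitute into x ≡ 6 (mod 16): 17·t ≡ 6 − 6 = 0 (mod 16).
    Reduce coefficients mod 16: 1·t ≡ 0 (mod 16).
    So t ≡ 0 (mod 16).
    Then x = 6 + 17·0 = 6, valid modulo lcm(17, 16) = 272: x ≡ 6 (mod 272).
  Combine with x ≡ 3 (mod 7); new modulus lcm = 1904.
    Write x = 6 + 272·t and substitute into x ≡ 3 (mod 7): 272·t ≡ 3 − 6 = -3 (mod 7).
    Reduce coefficients mod 7: 6·t ≡ 4 (mod 7).
    The inverse of 6 mod 7 is 6 (since 6·6 = 36 = 5·7 + 1), so t ≡ 6·4 = 24 ≡ 3 (mod 7).
    Then x = 6 + 272·3 = 822, valid modulo lcm(272, 7) = 1904: x ≡ 822 (mod 1904).
  Combine with x ≡ 1 (mod 3); new modulus lcm = 5712.
    Write x = 822 + 1904·t and substitute into x ≡ 1 (mod 3): 1904·t ≡ 1 − 822 = -821 (mod 3).
    Reduce coefficients mod 3: 2·t ≡ 1 (mod 3).
    The inverse of 2 mod 3 is 2 (since 2·2 = 4 = 1·3 + 1), so t ≡ 2·1 = 2 ≡ 2 (mod 3).
    Then x = 822 + 1904·2 = 4630, valid modulo lcm(1904, 3) = 5712: x ≡ 4630 (mod 5712).
Verify against each original: 4630 mod 17 = 6, 4630 mod 16 = 6, 4630 mod 7 = 3, 4630 mod 3 = 1.

x ≡ 4630 (mod 5712).


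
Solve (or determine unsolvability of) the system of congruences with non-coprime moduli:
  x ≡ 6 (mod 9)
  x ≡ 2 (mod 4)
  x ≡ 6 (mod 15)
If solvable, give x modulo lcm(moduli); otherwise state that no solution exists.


Moduli 9, 4, 15 are not pairwise coprime, so CRT works modulo lcm(m_i) when all pairwise compatibility conditions hold.
Pairwise compatibility: gcd(m_i, m_j) must divide a_i - a_j for every pair.
Merge one congruence at a time:
  Start: x ≡ 6 (mod 9).
  Combine with x ≡ 2 (mod 4): gcd(9, 4) = 1; 2 - 6 = -4, which IS divisible by 1, so compatible.
    Write x = 6 + 9·t and substitute into x ≡ 2 (mod 4): 9·t ≡ 2 − 6 = -4 (mod 4).
    Reduce coefficients mod 4: 1·t ≡ 0 (mod 4).
    So t ≡ 0 (mod 4).
    Then x = 6 + 9·0 = 6, valid modulo lcm(9, 4) = 36: x ≡ 6 (mod 36).
  Combine with x ≡ 6 (mod 15): gcd(36, 15) = 3; 6 - 6 = 0, which IS divisible by 3, so compatible.
    Write x = 6 + 36·t and substitute into x ≡ 6 (mod 15): 36·t ≡ 6 − 6 = 0 (mod 15).
    Divide the congruence (and modulus) by g = 3: 12·t ≡ 0 (mod 5).
    Reduce coefficients mod 5: 2·t ≡ 0 (mod 5).
    The inverse of 2 mod 5 is 3 (since 2·3 = 6 = 1·5 + 1), so t ≡ 3·0 = 0 ≡ 0 (mod 5).
    Then x = 6 + 36·0 = 6, valid modulo lcm(36, 15) = 180: x ≡ 6 (mod 180).
Verify: 6 mod 9 = 6, 6 mod 4 = 2, 6 mod 15 = 6.

x ≡ 6 (mod 180).


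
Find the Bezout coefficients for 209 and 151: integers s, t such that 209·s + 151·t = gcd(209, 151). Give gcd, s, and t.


Euclidean algorithm on (209, 151) — divide until remainder is 0:
  209 = 1 · 151 + 58
  151 = 2 · 58 + 35
  58 = 1 · 35 + 23
  35 = 1 · 23 + 12
  23 = 1 · 12 + 11
  12 = 1 · 11 + 1
  11 = 11 · 1 + 0
gcd(209, 151) = 1.
Track Bezout coefficients alongside the remainders: start with r₀ = 209 = a·1 + b·0 (s = 1, t = 0) and r₁ = 151 = a·0 + b·1 (s = 0, t = 1); each new remainder r_{k+1} = r_{k-1} − q_k·r_k inherits s_{k+1} = s_{k-1} − q_k·s_k, t_{k+1} = t_{k-1} − q_k·t_k, so r_k = a·s_k + b·t_k at every step:
  q = 1: r = 58, s = 1 − 1·0 = 1, t = 0 − 1·1 = -1  (check: 209·1 + 151·(-1) = 58)
  q = 2: r = 35, s = 0 − 2·1 = -2, t = 1 − 2·(-1) = 3  (check: 209·(-2) + 151·3 = 35)
  q = 1: r = 23, s = 1 − 1·(-2) = 3, t = -1 − 1·3 = -4  (check: 209·3 + 151·(-4) = 23)
  q = 1: r = 12, s = -2 − 1·3 = -5, t = 3 − 1·(-4) = 7  (check: 209·(-5) + 151·7 = 12)
  q = 1: r = 11, s = 3 − 1·(-5) = 8, t = -4 − 1·7 = -11  (check: 209·8 + 151·(-11) = 11)
  q = 1: r = 1, s = -5 − 1·8 = -13, t = 7 − 1·(-11) = 18  (check: 209·(-13) + 151·18 = 1)
The row with r = 1 (the gcd) gives the Bezout coefficients s = -13, t = 18.
Result: 209 · (-13) + 151 · (18) = 1.

gcd(209, 151) = 1; s = -13, t = 18 (check: 209·(-13) + 151·18 = 1).


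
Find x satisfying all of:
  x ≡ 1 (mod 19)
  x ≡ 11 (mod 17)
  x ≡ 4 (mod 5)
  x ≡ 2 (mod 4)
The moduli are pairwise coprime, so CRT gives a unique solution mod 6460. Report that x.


Product of moduli M = 19 · 17 · 5 · 4 = 6460.
Merge one congruence at a time:
  Start: x ≡ 1 (mod 19).
  Combine with x ≡ 11 (mod 17); new modulus lcm = 323.
    Write x = 1 + 19·t and substitute into x ≡ 11 (mod 17): 19·t ≡ 11 − 1 = 10 (mod 17).
    Reduce coefficients mod 17: 2·t ≡ 10 (mod 17).
    The inverse of 2 mod 17 is 9 (since 2·9 = 18 = 1·17 + 1), so t ≡ 9·10 = 90 ≡ 5 (mod 17).
    Then x = 1 + 19·5 = 96, valid modulo lcm(19, 17) = 323: x ≡ 96 (mod 323).
  Combine with x ≡ 4 (mod 5); new modulus lcm = 1615.
    Write x = 96 + 323·t and substitute into x ≡ 4 (mod 5): 323·t ≡ 4 − 96 = -92 (mod 5).
    Reduce coefficients mod 5: 3·t ≡ 3 (mod 5).
    The inverse of 3 mod 5 is 2 (since 3·2 = 6 = 1·5 + 1), so t ≡ 2·3 = 6 ≡ 1 (mod 5).
    Then x = 96 + 323·1 = 419, valid modulo lcm(323, 5) = 1615: x ≡ 419 (mod 1615).
  Combine with x ≡ 2 (mod 4); new modulus lcm = 6460.
    Write x = 419 + 1615·t and substitute into x ≡ 2 (mod 4): 1615·t ≡ 2 − 419 = -417 (mod 4).
    Reduce coefficients mod 4: 3·t ≡ 3 (mod 4).
    The inverse of 3 mod 4 is 3 (since 3·3 = 9 = 2·4 + 1), so t ≡ 3·3 = 9 ≡ 1 (mod 4).
    Then x = 419 + 1615·1 = 2034, valid modulo lcm(1615, 4) = 6460: x ≡ 2034 (mod 6460).
Verify against each original: 2034 mod 19 = 1, 2034 mod 17 = 11, 2034 mod 5 = 4, 2034 mod 4 = 2.

x ≡ 2034 (mod 6460).


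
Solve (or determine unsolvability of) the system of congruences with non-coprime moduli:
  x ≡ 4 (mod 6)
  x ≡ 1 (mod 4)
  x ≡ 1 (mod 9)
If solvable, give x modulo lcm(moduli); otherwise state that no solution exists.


Moduli 6, 4, 9 are not pairwise coprime, so CRT works modulo lcm(m_i) when all pairwise compatibility conditions hold.
Pairwise compatibility: gcd(m_i, m_j) must divide a_i - a_j for every pair.
Merge one congruence at a time:
  Start: x ≡ 4 (mod 6).
  Combine with x ≡ 1 (mod 4): gcd(6, 4) = 2, and 1 - 4 = -3 is NOT divisible by 2.
    ⇒ system is inconsistent (no integer solution).

No solution (the system is inconsistent).


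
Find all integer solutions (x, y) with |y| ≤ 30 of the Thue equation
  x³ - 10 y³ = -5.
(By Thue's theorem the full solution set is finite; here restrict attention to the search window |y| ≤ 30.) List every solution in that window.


The equation is x³ - 10y³ = -5. For fixed y, x³ = 10·y³ − 5, so a solution requires the RHS to be a perfect cube.
Strategy: iterate y from -30 to 30, compute RHS = 10·y³ − 5, and check whether it is a (positive or negative) perfect cube.
Check small values of y:
  y = 0: RHS = -5 is not a perfect cube.
  y = 1: RHS = 5 is not a perfect cube.
  y = -1: RHS = -15 is not a perfect cube.
  y = 2: RHS = 75 is not a perfect cube.
  y = -2: RHS = -85 is not a perfect cube.
  y = 3: RHS = 265 is not a perfect cube.
  y = -3: RHS = -275 is not a perfect cube.
Continuing the search up to |y| = 30 finds no solutions either.
No (x, y) in the scanned range satisfies the equation.

No integer solutions with |y| ≤ 30.


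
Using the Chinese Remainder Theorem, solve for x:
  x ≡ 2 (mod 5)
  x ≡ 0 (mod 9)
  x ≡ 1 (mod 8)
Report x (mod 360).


Moduli 5, 9, 8 are pairwise coprime; by CRT there is a unique solution modulo M = 5 · 9 · 8 = 360.
Solve pairwise, accumulating the modulus:
  Start with x ≡ 2 (mod 5).
  Combine with x ≡ 0 (mod 9): since gcd(5, 9) = 1, we get a unique residue mod 45.
    Write x = 2 + 5·t and substitute into x ≡ 0 (mod 9): 5·t ≡ 0 − 2 = -2 (mod 9).
    Reduce coefficients mod 9: 5·t ≡ 7 (mod 9).
    The inverse of 5 mod 9 is 2 (since 5·2 = 10 = 1·9 + 1), so t ≡ 2·7 = 14 ≡ 5 (mod 9).
    Then x = 2 + 5·5 = 27, valid modulo lcm(5, 9) = 45: x ≡ 27 (mod 45).
  Combine with x ≡ 1 (mod 8): since gcd(45, 8) = 1, we get a unique residue mod 360.
    Write x = 27 + 45·t and substitute into x ≡ 1 (mod 8): 45·t ≡ 1 − 27 = -26 (mod 8).
    Reduce coefficients mod 8: 5·t ≡ 6 (mod 8).
    The inverse of 5 mod 8 is 5 (since 5·5 = 25 = 3·8 + 1), so t ≡ 5·6 = 30 ≡ 6 (mod 8).
    Then x = 27 + 45·6 = 297, valid modulo lcm(45, 8) = 360: x ≡ 297 (mod 360).
Verify: 297 mod 5 = 2 ✓, 297 mod 9 = 0 ✓, 297 mod 8 = 1 ✓.

x ≡ 297 (mod 360).


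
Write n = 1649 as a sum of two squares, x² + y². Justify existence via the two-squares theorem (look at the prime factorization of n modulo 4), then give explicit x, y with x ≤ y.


Step 1: Factor n = 1649 = 17 · 97.
Step 2: Check the mod-4 condition on each prime factor: 17 ≡ 1 (mod 4), exponent 1; 97 ≡ 1 (mod 4), exponent 1.
All primes ≡ 3 (mod 4) appear to even exponent (or don't appear), so by the two-squares theorem n IS expressible as a sum of two squares.
Step 3: Build a representation. Here n = 17 · 97 is a product of primes ≡ 1 (mod 4). Each prime p ≡ 1 (mod 4) is itself a sum of two squares; find a² by testing p − a² for a perfect square:
  17: 17 − 1² = 16 = 4² ⇒ 17 = 1² + 4².
  97: 97 − 1² = 96, 97 − 2² = 93, 97 − 3² = 88, 97 − 4² = 81 = 9² ⇒ 97 = 4² + 9².
  Combine using the Brahmagupta–Fibonacci identity (a² + b²)(c² + d²) = (ac − bd)² + (ad + bc)² = (ac + bd)² + (ad − bc)²:
  17 · 97 = 1649: from (1² + 4²)(4² + 9²), take (1·4 − 4·9, 1·9 + 4·4) = (4 − 36, 9 + 16) = (-32, 25); dropping signs (only squares matter) gives (32, 25); check 32² + 25² = 1024 + 625 = 1649 ✓.
Step 4: Order so x ≤ y and verify: 25² + 32² = 625 + 1024 = 1649 = n. ✓

n = 1649 = 25² + 32² (one valid representation with x ≤ y).


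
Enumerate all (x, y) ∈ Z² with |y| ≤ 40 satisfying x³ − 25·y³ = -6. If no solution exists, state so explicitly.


The equation is x³ - 25y³ = -6. For fixed y, x³ = 25·y³ − 6, so a solution requires the RHS to be a perfect cube.
Strategy: iterate y from -40 to 40, compute RHS = 25·y³ − 6, and check whether it is a (positive or negative) perfect cube.
Check small values of y:
  y = 0: RHS = -6 is not a perfect cube.
  y = 1: RHS = 19 is not a perfect cube.
  y = -1: RHS = -31 is not a perfect cube.
  y = 2: RHS = 194 is not a perfect cube.
  y = -2: RHS = -206 is not a perfect cube.
  y = 3: RHS = 669 is not a perfect cube.
  y = -3: RHS = -681 is not a perfect cube.
Continuing the search up to |y| = 40 finds no solutions either.
No (x, y) in the scanned range satisfies the equation.

No integer solutions with |y| ≤ 40.


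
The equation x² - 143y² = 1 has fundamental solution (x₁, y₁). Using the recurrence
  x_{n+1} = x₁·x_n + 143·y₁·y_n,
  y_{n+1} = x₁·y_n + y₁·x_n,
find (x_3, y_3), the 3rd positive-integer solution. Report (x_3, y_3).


Step 1: Find the fundamental solution (x₁, y₁) of x² - 143y² = 1.
  Expand √143 as a continued fraction. a₀ = ⌊√143⌋ = 11; iterate m_{k+1} = d_k·a_k − m_k, d_{k+1} = (143 − m_{k+1}²)/d_k, a_{k+1} = ⌊(a₀ + m_{k+1})/d_{k+1}⌋ (starting m₀ = 0, d₀ = 1), with convergents p_k = a_k·p_{k-1} + p_{k-2}, q_k = a_k·q_{k-1} + q_{k-2} (p₋₁ = 1, q₋₁ = 0):
  k = 0: a₀ = 11; p₀/q₀ = 11/1; p₀² − 143·q₀² = 121 − 143 = -22.
  k = 1: m = 11, d = 22, a = ⌊(11 + 11)/22⌋ = 1; p/q = (1·11 + 1)/(1·1 + 0) = 12/1; p² − 143·q² = 144 − 143 = 1.
  The first convergent with p² − 143·q² = 1 gives the fundamental solution (x₁, y₁) = (12, 1).
Step 2: Apply the recurrence (x_{n+1}, y_{n+1}) = (x₁x_n + 143y₁y_n, x₁y_n + y₁x_n) repeatedly.
  From (x_1, y_1) = (12, 1): x_2 = 12·12 + 143·1·1 = 287; y_2 = 12·1 + 1·12 = 24.
  From (x_2, y_2) = (287, 24): x_3 = 12·287 + 143·1·24 = 6876; y_3 = 12·24 + 1·287 = 575.
Step 3: Verify x_3² - 143·y_3² = 47279376 - 47279375 = 1 (should be 1). ✓

(x_1, y_1) = (12, 1); (x_3, y_3) = (6876, 575).


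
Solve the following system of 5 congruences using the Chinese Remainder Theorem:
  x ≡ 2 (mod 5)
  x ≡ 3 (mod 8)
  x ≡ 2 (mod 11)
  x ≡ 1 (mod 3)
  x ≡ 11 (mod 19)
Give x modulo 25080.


Product of moduli M = 5 · 8 · 11 · 3 · 19 = 25080.
Merge one congruence at a time:
  Start: x ≡ 2 (mod 5).
  Combine with x ≡ 3 (mod 8); new modulus lcm = 40.
    Write x = 2 + 5·t and substitute into x ≡ 3 (mod 8): 5·t ≡ 3 − 2 = 1 (mod 8).
    The inverse of 5 mod 8 is 5 (since 5·5 = 25 = 3·8 + 1), so t ≡ 5·1 = 5 ≡ 5 (mod 8).
    Then x = 2 + 5·5 = 27, valid modulo lcm(5, 8) = 40: x ≡ 27 (mod 40).
  Combine with x ≡ 2 (mod 11); new modulus lcm = 440.
    Write x = 27 + 40·t and substitute into x ≡ 2 (mod 11): 40·t ≡ 2 − 27 = -25 (mod 11).
    Reduce coefficients mod 11: 7·t ≡ 8 (mod 11).
    The inverse of 7 mod 11 is 8 (since 7·8 = 56 = 5·11 + 1), so t ≡ 8·8 = 64 ≡ 9 (mod 11).
    Then x = 27 + 40·9 = 387, valid modulo lcm(40, 11) = 440: x ≡ 387 (mod 440).
  Combine with x ≡ 1 (mod 3); new modulus lcm = 1320.
    Write x = 387 + 440·t and substitute into x ≡ 1 (mod 3): 440·t ≡ 1 − 387 = -386 (mod 3).
    Reduce coefficients mod 3: 2·t ≡ 1 (mod 3).
    The inverse of 2 mod 3 is 2 (since 2·2 = 4 = 1·3 + 1), so t ≡ 2·1 = 2 ≡ 2 (mod 3).
    Then x = 387 + 440·2 = 1267, valid modulo lcm(440, 3) = 1320: x ≡ 1267 (mod 1320).
  Combine with x ≡ 11 (mod 19); new modulus lcm = 25080.
    Write x = 1267 + 1320·t and substitute into x ≡ 11 (mod 19): 1320·t ≡ 11 − 1267 = -1256 (mod 19).
    Reduce coefficients mod 19: 9·t ≡ 17 (mod 19).
    The inverse of 9 mod 19 is 17 (since 9·17 = 153 = 8·19 + 1), so t ≡ 17·17 = 289 ≡ 4 (mod 19).
    Then x = 1267 + 1320·4 = 6547, valid modulo lcm(1320, 19) = 25080: x ≡ 6547 (mod 25080).
Verify against each original: 6547 mod 5 = 2, 6547 mod 8 = 3, 6547 mod 11 = 2, 6547 mod 3 = 1, 6547 mod 19 = 11.

x ≡ 6547 (mod 25080).


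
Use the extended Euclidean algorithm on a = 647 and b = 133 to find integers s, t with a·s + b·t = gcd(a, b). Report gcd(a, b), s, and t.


Euclidean algorithm on (647, 133) — divide until remainder is 0:
  647 = 4 · 133 + 115
  133 = 1 · 115 + 18
  115 = 6 · 18 + 7
  18 = 2 · 7 + 4
  7 = 1 · 4 + 3
  4 = 1 · 3 + 1
  3 = 3 · 1 + 0
gcd(647, 133) = 1.
Track Bezout coefficients alongside the remainders: start with r₀ = 647 = a·1 + b·0 (s = 1, t = 0) and r₁ = 133 = a·0 + b·1 (s = 0, t = 1); each new remainder r_{k+1} = r_{k-1} − q_k·r_k inherits s_{k+1} = s_{k-1} − q_k·s_k, t_{k+1} = t_{k-1} − q_k·t_k, so r_k = a·s_k + b·t_k at every step:
  q = 4: r = 115, s = 1 − 4·0 = 1, t = 0 − 4·1 = -4  (check: 647·1 + 133·(-4) = 115)
  q = 1: r = 18, s = 0 − 1·1 = -1, t = 1 − 1·(-4) = 5  (check: 647·(-1) + 133·5 = 18)
  q = 6: r = 7, s = 1 − 6·(-1) = 7, t = -4 − 6·5 = -34  (check: 647·7 + 133·(-34) = 7)
  q = 2: r = 4, s = -1 − 2·7 = -15, t = 5 − 2·(-34) = 73  (check: 647·(-15) + 133·73 = 4)
  q = 1: r = 3, s = 7 − 1·(-15) = 22, t = -34 − 1·73 = -107  (check: 647·22 + 133·(-107) = 3)
  q = 1: r = 1, s = -15 − 1·22 = -37, t = 73 − 1·(-107) = 180  (check: 647·(-37) + 133·180 = 1)
The row with r = 1 (the gcd) gives the Bezout coefficients s = -37, t = 180.
Result: 647 · (-37) + 133 · (180) = 1.

gcd(647, 133) = 1; s = -37, t = 180 (check: 647·(-37) + 133·180 = 1).


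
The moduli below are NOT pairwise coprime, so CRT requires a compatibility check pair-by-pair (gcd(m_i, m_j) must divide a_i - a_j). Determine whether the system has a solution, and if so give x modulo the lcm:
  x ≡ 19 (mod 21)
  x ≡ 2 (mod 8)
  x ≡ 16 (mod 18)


Moduli 21, 8, 18 are not pairwise coprime, so CRT works modulo lcm(m_i) when all pairwise compatibility conditions hold.
Pairwise compatibility: gcd(m_i, m_j) must divide a_i - a_j for every pair.
Merge one congruence at a time:
  Start: x ≡ 19 (mod 21).
  Combine with x ≡ 2 (mod 8): gcd(21, 8) = 1; 2 - 19 = -17, which IS divisible by 1, so compatible.
    Write x = 19 + 21·t and substitute into x ≡ 2 (mod 8): 21·t ≡ 2 − 19 = -17 (mod 8).
    Reduce coefficients mod 8: 5·t ≡ 7 (mod 8).
    The inverse of 5 mod 8 is 5 (since 5·5 = 25 = 3·8 + 1), so t ≡ 5·7 = 35 ≡ 3 (mod 8).
    Then x = 19 + 21·3 = 82, valid modulo lcm(21, 8) = 168: x ≡ 82 (mod 168).
  Combine with x ≡ 16 (mod 18): gcd(168, 18) = 6; 16 - 82 = -66, which IS divisible by 6, so compatible.
    Write x = 82 + 168·t and substitute into x ≡ 16 (mod 18): 168·t ≡ 16 − 82 = -66 (mod 18).
    Divide the congruence (and modulus) by g = 6: 28·t ≡ -11 (mod 3).
    Reduce coefficients mod 3: 1·t ≡ 1 (mod 3).
    So t ≡ 1 (mod 3).
    Then x = 82 + 168·1 = 250, valid modulo lcm(168, 18) = 504: x ≡ 250 (mod 504).
Verify: 250 mod 21 = 19, 250 mod 8 = 2, 250 mod 18 = 16.

x ≡ 250 (mod 504).


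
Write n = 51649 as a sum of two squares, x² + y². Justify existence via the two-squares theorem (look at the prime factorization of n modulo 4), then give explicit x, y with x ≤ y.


Step 1: Factor n = 51649 = 13 · 29 · 137.
Step 2: Check the mod-4 condition on each prime factor: 13 ≡ 1 (mod 4), exponent 1; 29 ≡ 1 (mod 4), exponent 1; 137 ≡ 1 (mod 4), exponent 1.
All primes ≡ 3 (mod 4) appear to even exponent (or don't appear), so by the two-squares theorem n IS expressible as a sum of two squares.
Step 3: Build a representation. Here n = 13 · 29 · 137 is a product of primes ≡ 1 (mod 4). Each prime p ≡ 1 (mod 4) is itself a sum of two squares; find a² by testing p − a² for a perfect square:
  13: 13 − 1² = 12, 13 − 2² = 9 = 3² ⇒ 13 = 2² + 3².
  29: 29 − 1² = 28, 29 − 2² = 25 = 5² ⇒ 29 = 2² + 5².
  137: 137 − 1² = 136, 137 − 2² = 133, 137 − 3² = 128, 137 − 4² = 121 = 11² ⇒ 137 = 4² + 11².
  Combine using the Brahmagupta–Fibonacci identity (a² + b²)(c² + d²) = (ac − bd)² + (ad + bc)² = (ac + bd)² + (ad − bc)²:
  13 · 29 = 377: from (2² + 3²)(2² + 5²), take (2·2 − 3·5, 2·5 + 3·2) = (4 − 15, 10 + 6) = (-11, 16); dropping signs (only squares matter) gives (11, 16); check 11² + 16² = 121 + 256 = 377 ✓.
  377 · 137 = 51649: from (11² + 16²)(4² + 11²), take (11·4 − 16·11, 11·11 + 16·4) = (44 − 176, 121 + 64) = (-132, 185); dropping signs (only squares matter) gives (132, 185); check 132² + 185² = 17424 + 34225 = 51649 ✓.
Step 4: Order so x ≤ y and verify: 132² + 185² = 17424 + 34225 = 51649 = n. ✓

n = 51649 = 132² + 185² (one valid representation with x ≤ y).


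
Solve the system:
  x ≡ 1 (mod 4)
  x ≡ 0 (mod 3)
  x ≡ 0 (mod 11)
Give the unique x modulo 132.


Moduli 4, 3, 11 are pairwise coprime; by CRT there is a unique solution modulo M = 4 · 3 · 11 = 132.
Solve pairwise, accumulating the modulus:
  Start with x ≡ 1 (mod 4).
  Combine with x ≡ 0 (mod 3): since gcd(4, 3) = 1, we get a unique residue mod 12.
    Write x = 1 + 4·t and substitute into x ≡ 0 (mod 3): 4·t ≡ 0 − 1 = -1 (mod 3).
    Reduce coefficients mod 3: 1·t ≡ 2 (mod 3).
    So t ≡ 2 (mod 3).
    Then x = 1 + 4·2 = 9, valid modulo lcm(4, 3) = 12: x ≡ 9 (mod 12).
  Combine with x ≡ 0 (mod 11): since gcd(12, 11) = 1, we get a unique residue mod 132.
    Write x = 9 + 12·t and substitute into x ≡ 0 (mod 11): 12·t ≡ 0 − 9 = -9 (mod 11).
    Reduce coefficients mod 11: 1·t ≡ 2 (mod 11).
    So t ≡ 2 (mod 11).
    Then x = 9 + 12·2 = 33, valid modulo lcm(12, 11) = 132: x ≡ 33 (mod 132).
Verify: 33 mod 4 = 1 ✓, 33 mod 3 = 0 ✓, 33 mod 11 = 0 ✓.

x ≡ 33 (mod 132).


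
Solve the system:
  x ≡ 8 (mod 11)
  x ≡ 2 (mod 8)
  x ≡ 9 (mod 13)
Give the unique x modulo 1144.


Moduli 11, 8, 13 are pairwise coprime; by CRT there is a unique solution modulo M = 11 · 8 · 13 = 1144.
Solve pairwise, accumulating the modulus:
  Start with x ≡ 8 (mod 11).
  Combine with x ≡ 2 (mod 8): since gcd(11, 8) = 1, we get a unique residue mod 88.
    Write x = 8 + 11·t and substitute into x ≡ 2 (mod 8): 11·t ≡ 2 − 8 = -6 (mod 8).
    Reduce coefficients mod 8: 3·t ≡ 2 (mod 8).
    The inverse of 3 mod 8 is 3 (since 3·3 = 9 = 1·8 + 1), so t ≡ 3·2 = 6 ≡ 6 (mod 8).
    Then x = 8 + 11·6 = 74, valid modulo lcm(11, 8) = 88: x ≡ 74 (mod 88).
  Combine with x ≡ 9 (mod 13): since gcd(88, 13) = 1, we get a unique residue mod 1144.
    Write x = 74 + 88·t and substitute into x ≡ 9 (mod 13): 88·t ≡ 9 − 74 = -65 (mod 13).
    Reduce coefficients mod 13: 10·t ≡ 0 (mod 13).
    The inverse of 10 mod 13 is 4 (since 10·4 = 40 = 3·13 + 1), so t ≡ 4·0 = 0 ≡ 0 (mod 13).
    Then x = 74 + 88·0 = 74, valid modulo lcm(88, 13) = 1144: x ≡ 74 (mod 1144).
Verify: 74 mod 11 = 8 ✓, 74 mod 8 = 2 ✓, 74 mod 13 = 9 ✓.

x ≡ 74 (mod 1144).


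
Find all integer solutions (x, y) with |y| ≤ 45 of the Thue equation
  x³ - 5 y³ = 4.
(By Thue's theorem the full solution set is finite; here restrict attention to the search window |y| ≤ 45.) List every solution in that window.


The equation is x³ - 5y³ = 4. For fixed y, x³ = 5·y³ + 4, so a solution requires the RHS to be a perfect cube.
Strategy: iterate y from -45 to 45, compute RHS = 5·y³ + 4, and check whether it is a (positive or negative) perfect cube.
Check small values of y:
  y = 0: RHS = 4 is not a perfect cube.
  y = 1: RHS = 9 is not a perfect cube.
  y = -1: RHS = -1 = (-1)³ ⇒ x = -1 works.
  y = 2: RHS = 44 is not a perfect cube.
  y = -2: RHS = -36 is not a perfect cube.
  y = 3: RHS = 139 is not a perfect cube.
  y = -3: RHS = -131 is not a perfect cube.
Continuing the search up to |y| = 45 finds no further solutions beyond those listed.
Collected solutions: (-1, -1).

Solutions (with |y| ≤ 45): (-1, -1).


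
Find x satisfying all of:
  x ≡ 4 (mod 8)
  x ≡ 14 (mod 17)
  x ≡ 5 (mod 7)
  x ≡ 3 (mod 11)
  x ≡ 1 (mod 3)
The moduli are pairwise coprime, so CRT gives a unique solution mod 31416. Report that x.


Product of moduli M = 8 · 17 · 7 · 11 · 3 = 31416.
Merge one congruence at a time:
  Start: x ≡ 4 (mod 8).
  Combine with x ≡ 14 (mod 17); new modulus lcm = 136.
    Write x = 4 + 8·t and substitute into x ≡ 14 (mod 17): 8·t ≡ 14 − 4 = 10 (mod 17).
    The inverse of 8 mod 17 is 15 (since 8·15 = 120 = 7·17 + 1), so t ≡ 15·10 = 150 ≡ 14 (mod 17).
    Then x = 4 + 8·14 = 116, valid modulo lcm(8, 17) = 136: x ≡ 116 (mod 136).
  Combine with x ≡ 5 (mod 7); new modulus lcm = 952.
    Write x = 116 + 136·t and substitute into x ≡ 5 (mod 7): 136·t ≡ 5 − 116 = -111 (mod 7).
    Reduce coefficients mod 7: 3·t ≡ 1 (mod 7).
    The inverse of 3 mod 7 is 5 (since 3·5 = 15 = 2·7 + 1), so t ≡ 5·1 = 5 ≡ 5 (mod 7).
    Then x = 116 + 136·5 = 796, valid modulo lcm(136, 7) = 952: x ≡ 796 (mod 952).
  Combine with x ≡ 3 (mod 11); new modulus lcm = 10472.
    Write x = 796 + 952·t and substitute into x ≡ 3 (mod 11): 952·t ≡ 3 − 796 = -793 (mod 11).
    Reduce coefficients mod 11: 6·t ≡ 10 (mod 11).
    The inverse of 6 mod 11 is 2 (since 6·2 = 12 = 1·11 + 1), so t ≡ 2·10 = 20 ≡ 9 (mod 11).
    Then x = 796 + 952·9 = 9364, valid modulo lcm(952, 11) = 10472: x ≡ 9364 (mod 10472).
  Combine with x ≡ 1 (mod 3); new modulus lcm = 31416.
    Write x = 9364 + 10472·t and substitute into x ≡ 1 (mod 3): 10472·t ≡ 1 − 9364 = -9363 (mod 3).
    Reduce coefficients mod 3: 2·t ≡ 0 (mod 3).
    The inverse of 2 mod 3 is 2 (since 2·2 = 4 = 1·3 + 1), so t ≡ 2·0 = 0 ≡ 0 (mod 3).
    Then x = 9364 + 10472·0 = 9364, valid modulo lcm(10472, 3) = 31416: x ≡ 9364 (mod 31416).
Verify against each original: 9364 mod 8 = 4, 9364 mod 17 = 14, 9364 mod 7 = 5, 9364 mod 11 = 3, 9364 mod 3 = 1.

x ≡ 9364 (mod 31416).


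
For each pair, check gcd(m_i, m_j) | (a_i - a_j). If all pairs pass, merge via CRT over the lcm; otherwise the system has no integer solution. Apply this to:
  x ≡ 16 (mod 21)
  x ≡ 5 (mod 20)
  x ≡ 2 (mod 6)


Moduli 21, 20, 6 are not pairwise coprime, so CRT works modulo lcm(m_i) when all pairwise compatibility conditions hold.
Pairwise compatibility: gcd(m_i, m_j) must divide a_i - a_j for every pair.
Merge one congruence at a time:
  Start: x ≡ 16 (mod 21).
  Combine with x ≡ 5 (mod 20): gcd(21, 20) = 1; 5 - 16 = -11, which IS divisible by 1, so compatible.
    Write x = 16 + 21·t and substitute into x ≡ 5 (mod 20): 21·t ≡ 5 − 16 = -11 (mod 20).
    Reduce coefficients mod 20: 1·t ≡ 9 (mod 20).
    So t ≡ 9 (mod 20).
    Then x = 16 + 21·9 = 205, valid modulo lcm(21, 20) = 420: x ≡ 205 (mod 420).
  Combine with x ≡ 2 (mod 6): gcd(420, 6) = 6, and 2 - 205 = -203 is NOT divisible by 6.
    ⇒ system is inconsistent (no integer solution).

No solution (the system is inconsistent).


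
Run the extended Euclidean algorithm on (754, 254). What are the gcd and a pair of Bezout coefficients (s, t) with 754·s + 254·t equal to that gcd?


Euclidean algorithm on (754, 254) — divide until remainder is 0:
  754 = 2 · 254 + 246
  254 = 1 · 246 + 8
  246 = 30 · 8 + 6
  8 = 1 · 6 + 2
  6 = 3 · 2 + 0
gcd(754, 254) = 2.
Track Bezout coefficients alongside the remainders: start with r₀ = 754 = a·1 + b·0 (s = 1, t = 0) and r₁ = 254 = a·0 + b·1 (s = 0, t = 1); each new remainder r_{k+1} = r_{k-1} − q_k·r_k inherits s_{k+1} = s_{k-1} − q_k·s_k, t_{k+1} = t_{k-1} − q_k·t_k, so r_k = a·s_k + b·t_k at every step:
  q = 2: r = 246, s = 1 − 2·0 = 1, t = 0 − 2·1 = -2  (check: 754·1 + 254·(-2) = 246)
  q = 1: r = 8, s = 0 − 1·1 = -1, t = 1 − 1·(-2) = 3  (check: 754·(-1) + 254·3 = 8)
  q = 30: r = 6, s = 1 − 30·(-1) = 31, t = -2 − 30·3 = -92  (check: 754·31 + 254·(-92) = 6)
  q = 1: r = 2, s = -1 − 1·31 = -32, t = 3 − 1·(-92) = 95  (check: 754·(-32) + 254·95 = 2)
The row with r = 2 (the gcd) gives the Bezout coefficients s = -32, t = 95.
Result: 754 · (-32) + 254 · (95) = 2.

gcd(754, 254) = 2; s = -32, t = 95 (check: 754·(-32) + 254·95 = 2).


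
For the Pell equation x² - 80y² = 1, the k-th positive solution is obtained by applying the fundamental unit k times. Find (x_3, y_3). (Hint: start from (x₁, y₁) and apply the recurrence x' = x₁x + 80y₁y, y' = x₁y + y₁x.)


Step 1: Find the fundamental solution (x₁, y₁) of x² - 80y² = 1.
  Expand √80 as a continued fraction. a₀ = ⌊√80⌋ = 8; iterate m_{k+1} = d_k·a_k − m_k, d_{k+1} = (80 − m_{k+1}²)/d_k, a_{k+1} = ⌊(a₀ + m_{k+1})/d_{k+1}⌋ (starting m₀ = 0, d₀ = 1), with convergents p_k = a_k·p_{k-1} + p_{k-2}, q_k = a_k·q_{k-1} + q_{k-2} (p₋₁ = 1, q₋₁ = 0):
  k = 0: a₀ = 8; p₀/q₀ = 8/1; p₀² − 80·q₀² = 64 − 80 = -16.
  k = 1: m = 8, d = 16, a = ⌊(8 + 8)/16⌋ = 1; p/q = (1·8 + 1)/(1·1 + 0) = 9/1; p² − 80·q² = 81 − 80 = 1.
  The first convergent with p² − 80·q² = 1 gives the fundamental solution (x₁, y₁) = (9, 1).
Step 2: Apply the recurrence (x_{n+1}, y_{n+1}) = (x₁x_n + 80y₁y_n, x₁y_n + y₁x_n) repeatedly.
  From (x_1, y_1) = (9, 1): x_2 = 9·9 + 80·1·1 = 161; y_2 = 9·1 + 1·9 = 18.
  From (x_2, y_2) = (161, 18): x_3 = 9·161 + 80·1·18 = 2889; y_3 = 9·18 + 1·161 = 323.
Step 3: Verify x_3² - 80·y_3² = 8346321 - 8346320 = 1 (should be 1). ✓

(x_1, y_1) = (9, 1); (x_3, y_3) = (2889, 323).


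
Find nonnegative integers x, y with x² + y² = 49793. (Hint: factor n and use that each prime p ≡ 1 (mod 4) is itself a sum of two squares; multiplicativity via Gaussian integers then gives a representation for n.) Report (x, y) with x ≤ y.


Step 1: Factor n = 49793 = 17 · 29 · 101.
Step 2: Check the mod-4 condition on each prime factor: 17 ≡ 1 (mod 4), exponent 1; 29 ≡ 1 (mod 4), exponent 1; 101 ≡ 1 (mod 4), exponent 1.
All primes ≡ 3 (mod 4) appear to even exponent (or don't appear), so by the two-squares theorem n IS expressible as a sum of two squares.
Step 3: Build a representation. Here n = 17 · 29 · 101 is a product of primes ≡ 1 (mod 4). Each prime p ≡ 1 (mod 4) is itself a sum of two squares; find a² by testing p − a² for a perfect square:
  17: 17 − 1² = 16 = 4² ⇒ 17 = 1² + 4².
  29: 29 − 1² = 28, 29 − 2² = 25 = 5² ⇒ 29 = 2² + 5².
  101: 101 − 1² = 100 = 10² ⇒ 101 = 1² + 10².
  Combine using the Brahmagupta–Fibonacci identity (a² + b²)(c² + d²) = (ac − bd)² + (ad + bc)² = (ac + bd)² + (ad − bc)²:
  17 · 29 = 493: from (1² + 4²)(2² + 5²), take (1·2 − 4·5, 1·5 + 4·2) = (2 − 20, 5 + 8) = (-18, 13); dropping signs (only squares matter) gives (18, 13); check 18² + 13² = 324 + 169 = 493 ✓.
  493 · 101 = 49793: from (18² + 13²)(1² + 10²), take (18·1 − 13·10, 18·10 + 13·1) = (18 − 130, 180 + 13) = (-112, 193); dropping signs (only squares matter) gives (112, 193); check 112² + 193² = 12544 + 37249 = 49793 ✓.
Step 4: Order so x ≤ y and verify: 112² + 193² = 12544 + 37249 = 49793 = n. ✓

n = 49793 = 112² + 193² (one valid representation with x ≤ y).


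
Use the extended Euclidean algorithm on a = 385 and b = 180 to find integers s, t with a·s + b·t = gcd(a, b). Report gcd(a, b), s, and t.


Euclidean algorithm on (385, 180) — divide until remainder is 0:
  385 = 2 · 180 + 25
  180 = 7 · 25 + 5
  25 = 5 · 5 + 0
gcd(385, 180) = 5.
Track Bezout coefficients alongside the remainders: start with r₀ = 385 = a·1 + b·0 (s = 1, t = 0) and r₁ = 180 = a·0 + b·1 (s = 0, t = 1); each new remainder r_{k+1} = r_{k-1} − q_k·r_k inherits s_{k+1} = s_{k-1} − q_k·s_k, t_{k+1} = t_{k-1} − q_k·t_k, so r_k = a·s_k + b·t_k at every step:
  q = 2: r = 25, s = 1 − 2·0 = 1, t = 0 − 2·1 = -2  (check: 385·1 + 180·(-2) = 25)
  q = 7: r = 5, s = 0 − 7·1 = -7, t = 1 − 7·(-2) = 15  (check: 385·(-7) + 180·15 = 5)
The row with r = 5 (the gcd) gives the Bezout coefficients s = -7, t = 15.
Result: 385 · (-7) + 180 · (15) = 5.

gcd(385, 180) = 5; s = -7, t = 15 (check: 385·(-7) + 180·15 = 5).
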